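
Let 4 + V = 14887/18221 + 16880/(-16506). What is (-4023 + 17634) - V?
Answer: 292489458332/21482559 ≈ 13615.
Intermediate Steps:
V = -90347783/21482559 (V = -4 + (14887/18221 + 16880/(-16506)) = -4 + (14887*(1/18221) + 16880*(-1/16506)) = -4 + (14887/18221 - 8440/8253) = -4 - 4417547/21482559 = -90347783/21482559 ≈ -4.2056)
(-4023 + 17634) - V = (-4023 + 17634) - 1*(-90347783/21482559) = 13611 + 90347783/21482559 = 292489458332/21482559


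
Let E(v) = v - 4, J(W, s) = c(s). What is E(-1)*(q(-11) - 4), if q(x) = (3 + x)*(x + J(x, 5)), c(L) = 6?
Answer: -180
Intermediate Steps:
J(W, s) = 6
E(v) = -4 + v
q(x) = (3 + x)*(6 + x) (q(x) = (3 + x)*(x + 6) = (3 + x)*(6 + x))
E(-1)*(q(-11) - 4) = (-4 - 1)*((18 + (-11)² + 9*(-11)) - 4) = -5*((18 + 121 - 99) - 4) = -5*(40 - 4) = -5*36 = -180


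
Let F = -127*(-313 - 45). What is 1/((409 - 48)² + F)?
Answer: 1/175787 ≈ 5.6887e-6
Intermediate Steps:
F = 45466 (F = -127*(-358) = 45466)
1/((409 - 48)² + F) = 1/((409 - 48)² + 45466) = 1/(361² + 45466) = 1/(130321 + 45466) = 1/175787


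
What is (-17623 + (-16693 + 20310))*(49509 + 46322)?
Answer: -1342208986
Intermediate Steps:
(-17623 + (-16693 + 20310))*(49509 + 46322) = (-17623 + 3617)*95831 = -14006*95831 = -1342208986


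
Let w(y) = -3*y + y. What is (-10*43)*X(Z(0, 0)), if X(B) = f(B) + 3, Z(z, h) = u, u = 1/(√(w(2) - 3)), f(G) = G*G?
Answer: -8600/7 ≈ -1228.6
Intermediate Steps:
w(y) = -2*y
f(G) = G²
u = -I*√7/7 (u = 1/(√(-2*2 - 3)) = 1/(√(-4 - 3)) = 1/(√(-7)) = 1/(I*√7) = -I*√7/7 ≈ -0.37796*I)
Z(z, h) = -I*√7/7
X(B) = 3 + B² (X(B) = B² + 3 = 3 + B²)
(-10*43)*X(Z(0, 0)) = (-10*43)*(3 + (-I*√7/7)²) = -430*(3 - ⅐) = -430*20/7 = -8600/7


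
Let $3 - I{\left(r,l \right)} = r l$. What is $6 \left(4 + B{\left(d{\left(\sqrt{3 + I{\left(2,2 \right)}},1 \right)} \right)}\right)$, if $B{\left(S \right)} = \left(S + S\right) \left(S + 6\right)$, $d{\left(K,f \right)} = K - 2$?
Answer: $-48 + 24 \sqrt{2} \approx -14.059$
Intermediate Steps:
$I{\left(r,l \right)} = 3 - l r$ ($I{\left(r,l \right)} = 3 - r l = 3 - l r$)
$d{\left(K,f \right)} = -2 + K$ ($d{\left(K,f \right)} = K - 2 = -2 + K$)
$B{\left(S \right)} = 2 S \left(6 + S\right)$
$6 \left(4 + B{\left(d{\left(\sqrt{3 + I{\left(2,2 \right)}},1 \right)} \right)}\right) = 6 \left(4 + 2 \left(-2 + \sqrt{3 + \left(3 - 2 \cdot 2\right)}\right) \left(6 - \left(2 - \sqrt{3 + \left(3 - 2 \cdot 2\right)}\right)\right)\right) = 6 \left(4 + 2 \left(-2 + \sqrt{3 + \left(3 - 4\right)}\right) \left(6 - \left(2 - \sqrt{3 + \left(3 - 4\right)}\right)\right)\right) = 6 \left(4 + 2 \left(-2 + \sqrt{3 - 1}\right) \left(6 - \left(2 - \sqrt{3 - 1}\right)\right)\right) = 6 \left(4 + 2 \left(-2 + \sqrt{2}\right) \left(6 - \left(2 - \sqrt{2}\right)\right)\right) = 6 \left(4 + 2 \left(-2 + \sqrt{2}\right) \left(4 + \sqrt{2}\right)\right) = 24 + 12 \left(-2 + \sqrt{2}\right) \left(4 + \sqrt{2}\right)$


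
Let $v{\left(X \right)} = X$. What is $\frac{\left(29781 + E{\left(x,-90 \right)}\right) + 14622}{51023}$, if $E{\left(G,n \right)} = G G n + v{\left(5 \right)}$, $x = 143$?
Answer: $- \frac{1796002}{51023} \approx -35.2$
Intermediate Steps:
$E{\left(G,n \right)} = 5 + n G^{2}$ ($E{\left(G,n \right)} = G G n + 5 = G^{2} n + 5 = n G^{2} + 5 = 5 + n G^{2}$)
$\frac{\left(29781 + E{\left(x,-90 \right)}\right) + 14622}{51023} = \frac{\left(29781 + \left(5 - 90 \cdot 143^{2}\right)\right) + 14622}{51023} = \left(\left(29781 + \left(5 - 1840410\right)\right) + 14622\right) \frac{1}{51023} = \left(\left(29781 - 1840405\right) + 14622\right) \frac{1}{51023} = \left(-1810624 + 14622\right) \frac{1}{51023} = \left(-1796002\right) \frac{1}{51023} = - \frac{1796002}{51023}$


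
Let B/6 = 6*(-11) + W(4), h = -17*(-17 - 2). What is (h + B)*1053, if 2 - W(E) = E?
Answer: -89505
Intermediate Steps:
h = 323 (h = -17*(-19) = 323)
W(E) = 2 - E
B = -408 (B = 6*(6*(-11) + (2 - 1*4)) = 6*(-66 + (2 - 4)) = 6*(-66 - 2) = 6*(-68) = -408)
(h + B)*1053 = (323 - 408)*1053 = -85*1053 = -89505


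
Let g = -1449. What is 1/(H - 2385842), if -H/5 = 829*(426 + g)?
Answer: 1/1854493 ≈ 5.3923e-7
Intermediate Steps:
H = 4240335 (H = -4145*(426 - 1449) = -4145*(-1023) = -5*(-848067) = 4240335)
1/(H - 2385842) = 1/(4240335 - 2385842) = 1/1854493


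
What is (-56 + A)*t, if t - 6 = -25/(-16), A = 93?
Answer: 4477/16 ≈ 279.81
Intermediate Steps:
t = 121/16 (t = 6 - 25/(-16) = 6 - 25*(-1/16) = 6 + 25/16 = 121/16 ≈ 7.5625)
(-56 + A)*t = (-56 + 93)*(121/16) = 37*(121/16) = 4477/16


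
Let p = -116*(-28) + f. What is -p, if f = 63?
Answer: -3311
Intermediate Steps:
p = 3311 (p = -116*(-28) + 63 = 3248 + 63 = 3311)
-p = -1*3311 = -3311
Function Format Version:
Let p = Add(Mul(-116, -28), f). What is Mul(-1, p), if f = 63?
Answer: -3311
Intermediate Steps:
p = 3311 (p = Add(Mul(-116, -28), 63) = Add(3248, 63) = 3311)
Mul(-1, p) = Mul(-1, 3311) = -3311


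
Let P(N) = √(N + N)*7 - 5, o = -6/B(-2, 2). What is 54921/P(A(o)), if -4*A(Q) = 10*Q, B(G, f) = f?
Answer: 54921/142 + 384447*√15/710 ≈ 2483.9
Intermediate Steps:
o = -3 (o = -6/2 = -6*½ = -3)
A(Q) = -5*Q/2
P(N) = -5 + 7*√2*√N (P(N) = √(2*N)*7 - 5 = (√2*√N)*7 - 5 = 7*√2*√N - 5 = -5 + 7*√2*√N)
54921/P(A(o)) = 54921/(-5 + 7*√2*√(-5/2*(-3))) = 54921/(-5 + 7*√2*√(15/2)) = 54921/(-5 + 7*√2*(√30/2)) = 54921/(-5 + 7*√15)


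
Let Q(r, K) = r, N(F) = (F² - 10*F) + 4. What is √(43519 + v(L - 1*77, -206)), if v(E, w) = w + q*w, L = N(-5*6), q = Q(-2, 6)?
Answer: 5*√1749 ≈ 209.11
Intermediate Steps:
N(F) = 4 + F² - 10*F
q = -2
L = 1204 (L = 4 + (-5*6)² - (-50)*6 = 4 + (-30)² - 10*(-30) = 4 + 900 + 300 = 1204)
v(E, w) = -w (v(E, w) = w - 2*w = -w)
√(43519 + v(L - 1*77, -206)) = √(43519 - 1*(-206)) = √(43519 + 206) = √43725 = 5*√1749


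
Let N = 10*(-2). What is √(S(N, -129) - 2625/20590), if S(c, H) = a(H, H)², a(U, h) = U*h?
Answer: √4696037167697094/4118 ≈ 16641.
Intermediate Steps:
N = -20
S(c, H) = H⁴ (S(c, H) = (H*H)² = (H²)² = H⁴)
√(S(N, -129) - 2625/20590) = √((-129)⁴ - 2625/20590) = √(276922881 - 2625*1/20590) = √(276922881 - 525/4118) = √(1140368423433/4118) = √4696037167697094/4118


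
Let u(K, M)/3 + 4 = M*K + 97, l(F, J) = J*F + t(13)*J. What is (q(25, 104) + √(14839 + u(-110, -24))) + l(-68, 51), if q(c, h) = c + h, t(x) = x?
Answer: -2676 + √23038 ≈ -2524.2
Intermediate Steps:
l(F, J) = 13*J + F*J (l(F, J) = J*F + 13*J = F*J + 13*J = 13*J + F*J)
u(K, M) = 279 + 3*K*M (u(K, M) = -12 + 3*(M*K + 97) = -12 + 3*(K*M + 97) = -12 + 3*(97 + K*M) = -12 + (291 + 3*K*M) = 279 + 3*K*M)
(q(25, 104) + √(14839 + u(-110, -24))) + l(-68, 51) = ((25 + 104) + √(14839 + (279 + 3*(-110)*(-24)))) + 51*(13 - 68) = (129 + √(14839 + (279 + 7920))) + 51*(-55) = (129 + √(14839 + 8199)) - 2805 = (129 + √23038) - 2805 = -2676 + √23038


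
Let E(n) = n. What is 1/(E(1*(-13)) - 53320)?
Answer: -1/53333 ≈ -1.8750e-5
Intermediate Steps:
1/(E(1*(-13)) - 53320) = 1/(1*(-13) - 53320) = 1/(-13 - 53320) = 1/(-53333) = -1/53333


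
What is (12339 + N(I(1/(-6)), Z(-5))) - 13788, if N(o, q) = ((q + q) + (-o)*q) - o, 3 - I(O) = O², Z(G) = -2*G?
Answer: -52621/36 ≈ -1461.7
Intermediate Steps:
I(O) = 3 - O²
N(o, q) = -o + 2*q - o*q (N(o, q) = (2*q - o*q) - o = -o + 2*q - o*q)
(12339 + N(I(1/(-6)), Z(-5))) - 13788 = (12339 + (-(3 - (1/(-6))²) + 2*(-2*(-5)) - (3 - (1/(-6))²)*(-2*(-5)))) - 13788 = (12339 + (-(3 - (-⅙)²) + 2*10 - 1*(3 - (-⅙)²)*10)) - 13788 = (12339 + (-(3 - 1*1/36) + 20 - 1*(3 - 1*1/36)*10)) - 13788 = (12339 + (-(3 - 1/36) + 20 - 1*(3 - 1/36)*10)) - 13788 = (12339 + (-1*107/36 + 20 - 1*107/36*10)) - 13788 = (12339 + (-107/36 + 20 - 535/18)) - 13788 = (12339 - 457/36) - 13788 = 443747/36 - 13788 = -52621/36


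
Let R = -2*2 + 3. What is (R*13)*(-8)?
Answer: 104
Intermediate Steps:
R = -1 (R = -4 + 3 = -1)
(R*13)*(-8) = -1*13*(-8) = -13*(-8) = 104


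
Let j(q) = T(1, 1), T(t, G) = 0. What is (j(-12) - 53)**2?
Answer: 2809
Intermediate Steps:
j(q) = 0
(j(-12) - 53)**2 = (0 - 53)**2 = (-53)**2 = 2809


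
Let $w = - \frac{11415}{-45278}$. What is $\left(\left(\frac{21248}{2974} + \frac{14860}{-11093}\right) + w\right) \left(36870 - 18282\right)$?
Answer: $\frac{42045110202605094}{373436892949} \approx 1.1259 \cdot 10^{5}$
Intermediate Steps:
$w = \frac{11415}{45278}$ ($w = \left(-11415\right) \left(- \frac{1}{45278}\right) = \frac{11415}{45278} \approx 0.25211$)
$\left(\left(\frac{21248}{2974} + \frac{14860}{-11093}\right) + w\right) \left(36870 - 18282\right) = \left(\left(\frac{21248}{2974} + \frac{14860}{-11093}\right) + \frac{11415}{45278}\right) \left(36870 - 18282\right) = \left(\left(21248 \cdot \frac{1}{2974} + 14860 \left(- \frac{1}{11093}\right)\right) + \frac{11415}{45278}\right) 18588 = \left(\left(\frac{10624}{1487} - \frac{14860}{11093}\right) + \frac{11415}{45278}\right) 18588 = \left(\frac{95755212}{16495291} + \frac{11415}{45278}\right) 18588 = \frac{4523898235701}{746873785898} \cdot 18588 = \frac{42045110202605094}{373436892949}$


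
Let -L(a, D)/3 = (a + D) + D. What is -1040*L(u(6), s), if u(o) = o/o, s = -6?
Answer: -34320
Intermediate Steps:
u(o) = 1
L(a, D) = -6*D - 3*a (L(a, D) = -3*((a + D) + D) = -3*((D + a) + D) = -3*(a + 2*D) = -6*D - 3*a)
-1040*L(u(6), s) = -1040*(-6*(-6) - 3*1) = -1040*(36 - 3) = -1040*33 = -34320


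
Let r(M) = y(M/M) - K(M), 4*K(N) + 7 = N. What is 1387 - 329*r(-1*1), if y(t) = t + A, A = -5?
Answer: 2045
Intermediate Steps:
K(N) = -7/4 + N/4
y(t) = -5 + t (y(t) = t - 5 = -5 + t)
r(M) = -9/4 - M/4 (r(M) = (-5 + M/M) - (-7/4 + M/4) = (-5 + 1) + (7/4 - M/4) = -4 + (7/4 - M/4) = -9/4 - M/4)
1387 - 329*r(-1*1) = 1387 - 329*(-9/4 - (-1)/4) = 1387 - 329*(-9/4 - 1/4*(-1)) = 1387 - 329*(-9/4 + 1/4) = 1387 - 329*(-2) = 1387 + 658 = 2045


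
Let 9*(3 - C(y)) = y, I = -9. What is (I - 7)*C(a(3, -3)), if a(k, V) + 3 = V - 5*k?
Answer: -256/3 ≈ -85.333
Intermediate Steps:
a(k, V) = -3 + V - 5*k (a(k, V) = -3 + (V - 5*k) = -3 + V - 5*k)
C(y) = 3 - y/9
(I - 7)*C(a(3, -3)) = (-9 - 7)*(3 - (-3 - 3 - 5*3)/9) = -16*(3 - (-3 - 3 - 15)/9) = -16*(3 - ⅑*(-21)) = -16*(3 + 7/3) = -16*16/3 = -256/3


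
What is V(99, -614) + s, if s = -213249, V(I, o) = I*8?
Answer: -212457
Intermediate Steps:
V(I, o) = 8*I
V(99, -614) + s = 8*99 - 213249 = 792 - 213249 = -212457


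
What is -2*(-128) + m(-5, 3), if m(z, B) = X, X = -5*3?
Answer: 241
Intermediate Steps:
X = -15
m(z, B) = -15
-2*(-128) + m(-5, 3) = -2*(-128) - 15 = 256 - 15 = 241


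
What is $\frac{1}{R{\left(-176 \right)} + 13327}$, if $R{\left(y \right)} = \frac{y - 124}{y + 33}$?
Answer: $\frac{143}{1906061} \approx 7.5024 \cdot 10^{-5}$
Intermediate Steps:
$R{\left(y \right)} = \frac{-124 + y}{33 + y}$
$\frac{1}{R{\left(-176 \right)} + 13327} = \frac{1}{\frac{-124 - 176}{33 - 176} + 13327} = \frac{1}{\frac{1}{-143} \left(-300\right) + 13327} = \frac{1}{\left(- \frac{1}{143}\right) \left(-300\right) + 13327} = \frac{1}{\frac{300}{143} + 13327} = \frac{1}{\frac{1906061}{143}} = \frac{143}{1906061}$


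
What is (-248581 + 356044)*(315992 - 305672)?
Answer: 1109018160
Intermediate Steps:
(-248581 + 356044)*(315992 - 305672) = 107463*10320 = 1109018160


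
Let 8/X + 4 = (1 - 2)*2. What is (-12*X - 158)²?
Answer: 20164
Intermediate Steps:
X = -4/3 (X = 8/(-4 + (1 - 2)*2) = 8/(-4 - 1*2) = 8/(-4 - 2) = 8/(-6) = 8*(-⅙) = -4/3 ≈ -1.3333)
(-12*X - 158)² = (-12*(-4/3) - 158)² = (16 - 158)² = (-142)² = 20164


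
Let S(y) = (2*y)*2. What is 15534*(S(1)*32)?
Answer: 1988352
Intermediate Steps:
S(y) = 4*y
15534*(S(1)*32) = 15534*((4*1)*32) = 15534*(4*32) = 15534*128 = 1988352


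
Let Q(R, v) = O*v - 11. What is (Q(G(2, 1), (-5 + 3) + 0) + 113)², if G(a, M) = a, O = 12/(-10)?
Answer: 272484/25 ≈ 10899.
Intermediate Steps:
O = -6/5 (O = 12*(-⅒) = -6/5 ≈ -1.2000)
Q(R, v) = -11 - 6*v/5 (Q(R, v) = -6*v/5 - 11 = -11 - 6*v/5)
(Q(G(2, 1), (-5 + 3) + 0) + 113)² = ((-11 - 6*((-5 + 3) + 0)/5) + 113)² = ((-11 - 6*(-2 + 0)/5) + 113)² = ((-11 - 6/5*(-2)) + 113)² = ((-11 + 12/5) + 113)² = (-43/5 + 113)² = (522/5)² = 272484/25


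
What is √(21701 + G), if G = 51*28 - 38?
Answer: √23091 ≈ 151.96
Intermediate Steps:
G = 1390 (G = 1428 - 38 = 1390)
√(21701 + G) = √(21701 + 1390) = √23091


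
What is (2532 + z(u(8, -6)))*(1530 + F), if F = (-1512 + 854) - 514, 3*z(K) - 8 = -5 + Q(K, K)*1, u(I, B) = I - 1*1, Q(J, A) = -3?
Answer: 906456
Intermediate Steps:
u(I, B) = -1 + I (u(I, B) = I - 1 = -1 + I)
z(K) = 0 (z(K) = 8/3 + (-5 - 3*1)/3 = 8/3 + (-5 - 3)/3 = 8/3 + (1/3)*(-8) = 8/3 - 8/3 = 0)
F = -1172 (F = -658 - 514 = -1172)
(2532 + z(u(8, -6)))*(1530 + F) = (2532 + 0)*(1530 - 1172) = 2532*358 = 906456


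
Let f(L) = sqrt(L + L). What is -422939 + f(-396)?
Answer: -422939 + 6*I*sqrt(22) ≈ -4.2294e+5 + 28.142*I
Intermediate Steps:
f(L) = sqrt(2)*sqrt(L) (f(L) = sqrt(2*L) = sqrt(2)*sqrt(L))
-422939 + f(-396) = -422939 + sqrt(2)*sqrt(-396) = -422939 + sqrt(2)*(6*I*sqrt(11)) = -422939 + 6*I*sqrt(22)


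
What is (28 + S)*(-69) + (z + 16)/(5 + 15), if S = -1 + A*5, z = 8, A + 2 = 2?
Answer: -9309/5 ≈ -1861.8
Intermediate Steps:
A = 0 (A = -2 + 2 = 0)
S = -1 (S = -1 + 0*5 = -1 + 0 = -1)
(28 + S)*(-69) + (z + 16)/(5 + 15) = (28 - 1)*(-69) + (8 + 16)/(5 + 15) = 27*(-69) + 24/20 = -1863 + 24*(1/20) = -1863 + 6/5 = -9309/5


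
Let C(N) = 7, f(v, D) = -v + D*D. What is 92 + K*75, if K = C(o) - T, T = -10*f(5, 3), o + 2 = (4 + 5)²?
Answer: 3617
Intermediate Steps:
f(v, D) = D² - v (f(v, D) = -v + D² = D² - v)
o = 79 (o = -2 + (4 + 5)² = -2 + 9² = -2 + 81 = 79)
T = -40 (T = -10*(3² - 1*5) = -10*(9 - 5) = -10*4 = -40)
K = 47 (K = 7 - 1*(-40) = 7 + 40 = 47)
92 + K*75 = 92 + 47*75 = 92 + 3525 = 3617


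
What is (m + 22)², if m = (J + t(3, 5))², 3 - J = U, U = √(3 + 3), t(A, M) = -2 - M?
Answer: 2320 + 704*√6 ≈ 4044.4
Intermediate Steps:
U = √6 ≈ 2.4495
J = 3 - √6 ≈ 0.55051
m = (-4 - √6)² (m = ((3 - √6) + (-2 - 1*5))² = ((3 - √6) + (-2 - 5))² = ((3 - √6) - 7)² = (-4 - √6)² ≈ 41.596)
(m + 22)² = ((4 + √6)² + 22)² = (22 + (4 + √6)²)²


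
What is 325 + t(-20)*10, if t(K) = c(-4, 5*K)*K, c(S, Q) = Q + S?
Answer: 21125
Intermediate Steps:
t(K) = K*(-4 + 5*K) (t(K) = (5*K - 4)*K = (-4 + 5*K)*K = K*(-4 + 5*K))
325 + t(-20)*10 = 325 - 20*(-4 + 5*(-20))*10 = 325 - 20*(-4 - 100)*10 = 325 - 20*(-104)*10 = 325 + 2080*10 = 325 + 20800 = 21125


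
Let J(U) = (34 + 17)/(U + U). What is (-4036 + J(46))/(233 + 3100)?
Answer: -33751/27876 ≈ -1.2108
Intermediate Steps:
J(U) = 51/(2*U) (J(U) = 51/((2*U)) = 51*(1/(2*U)) = 51/(2*U))
(-4036 + J(46))/(233 + 3100) = (-4036 + (51/2)/46)/(233 + 3100) = (-4036 + (51/2)*(1/46))/3333 = (-4036 + 51/92)*(1/3333) = -371261/92*1/3333 = -33751/27876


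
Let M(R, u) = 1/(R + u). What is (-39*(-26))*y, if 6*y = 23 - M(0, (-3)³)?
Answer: 105118/27 ≈ 3893.3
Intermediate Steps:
y = 311/81 (y = (23 - 1/(0 + (-3)³))/6 = (23 - 1/(0 - 27))/6 = (23 - 1/(-27))/6 = (23 - 1*(-1/27))/6 = (23 + 1/27)/6 = (⅙)*(622/27) = 311/81 ≈ 3.8395)
(-39*(-26))*y = -39*(-26)*(311/81) = 1014*(311/81) = 105118/27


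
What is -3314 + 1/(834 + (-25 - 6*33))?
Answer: -2024853/611 ≈ -3314.0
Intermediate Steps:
-3314 + 1/(834 + (-25 - 6*33)) = -3314 + 1/(834 + (-25 - 198)) = -3314 + 1/(834 - 223) = -3314 + 1/611 = -2024853/611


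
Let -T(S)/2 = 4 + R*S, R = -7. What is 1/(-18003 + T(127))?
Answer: -1/16233 ≈ -6.1603e-5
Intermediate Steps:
T(S) = -8 + 14*S (T(S) = -2*(4 - 7*S) = -8 + 14*S)
1/(-18003 + T(127)) = 1/(-18003 + (-8 + 14*127)) = 1/(-18003 + (-8 + 1778)) = 1/(-18003 + 1770) = 1/(-16233) = -1/16233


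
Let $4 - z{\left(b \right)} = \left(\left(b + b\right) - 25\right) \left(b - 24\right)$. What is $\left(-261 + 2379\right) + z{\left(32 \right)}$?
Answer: $1810$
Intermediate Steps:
$z{\left(b \right)} = 4 - \left(-25 + 2 b\right) \left(-24 + b\right)$ ($z{\left(b \right)} = 4 - \left(\left(b + b\right) - 25\right) \left(b - 24\right) = 4 - \left(2 b - 25\right) \left(-24 + b\right) = 4 - \left(-25 + 2 b\right) \left(-24 + b\right)$)
$\left(-261 + 2379\right) + z{\left(32 \right)} = \left(-261 + 2379\right) - \left(-1740 + 2048\right) = 2118 - 308 = 1810$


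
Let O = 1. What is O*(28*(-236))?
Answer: -6608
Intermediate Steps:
O*(28*(-236)) = 1*(28*(-236)) = 1*(-6608) = -6608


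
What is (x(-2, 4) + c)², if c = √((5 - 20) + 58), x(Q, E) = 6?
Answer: (6 + √43)² ≈ 157.69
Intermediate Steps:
c = √43 (c = √(-15 + 58) = √43 ≈ 6.5574)
(x(-2, 4) + c)² = (6 + √43)²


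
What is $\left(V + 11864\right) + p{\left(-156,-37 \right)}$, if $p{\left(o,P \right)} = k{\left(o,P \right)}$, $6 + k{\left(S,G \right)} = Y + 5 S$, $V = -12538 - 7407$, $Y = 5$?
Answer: $-8862$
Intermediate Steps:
$V = -19945$ ($V = -12538 - 7407 = -19945$)
$k{\left(S,G \right)} = -1 + 5 S$ ($k{\left(S,G \right)} = -6 + \left(5 + 5 S\right) = -1 + 5 S$)
$p{\left(o,P \right)} = -1 + 5 o$
$\left(V + 11864\right) + p{\left(-156,-37 \right)} = \left(-19945 + 11864\right) + \left(-1 + 5 \left(-156\right)\right) = -8081 - 781 = -8862$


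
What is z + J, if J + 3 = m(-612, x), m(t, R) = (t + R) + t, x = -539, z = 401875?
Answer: 400109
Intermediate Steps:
m(t, R) = R + 2*t (m(t, R) = (R + t) + t = R + 2*t)
J = -1766 (J = -3 + (-539 + 2*(-612)) = -3 + (-539 - 1224) = -3 - 1763 = -1766)
z + J = 401875 - 1766 = 400109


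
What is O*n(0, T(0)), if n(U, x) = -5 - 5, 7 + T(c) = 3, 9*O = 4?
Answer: -40/9 ≈ -4.4444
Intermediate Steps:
O = 4/9 (O = (1/9)*4 = 4/9 ≈ 0.44444)
T(c) = -4 (T(c) = -7 + 3 = -4)
n(U, x) = -10
O*n(0, T(0)) = (4/9)*(-10) = -40/9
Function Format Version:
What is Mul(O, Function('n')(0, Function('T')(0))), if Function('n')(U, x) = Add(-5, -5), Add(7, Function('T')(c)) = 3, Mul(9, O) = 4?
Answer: Rational(-40, 9) ≈ -4.4444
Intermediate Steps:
O = Rational(4, 9) (O = Mul(Rational(1, 9), 4) = Rational(4, 9) ≈ 0.44444)
Function('T')(c) = -4 (Function('T')(c) = Add(-7, 3) = -4)
Function('n')(U, x) = -10
Mul(O, Function('n')(0, Function('T')(0))) = Mul(Rational(4, 9), -10) = Rational(-40, 9)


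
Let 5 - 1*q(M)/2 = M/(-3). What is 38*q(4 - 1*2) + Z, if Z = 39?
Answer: 1409/3 ≈ 469.67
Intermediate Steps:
q(M) = 10 + 2*M/3 (q(M) = 10 - 2*M/(-3) = 10 - 2*M*(-1)/3 = 10 - (-2)*M/3 = 10 + 2*M/3)
38*q(4 - 1*2) + Z = 38*(10 + 2*(4 - 1*2)/3) + 39 = 38*(10 + 2*(4 - 2)/3) + 39 = 38*(10 + (⅔)*2) + 39 = 38*(10 + 4/3) + 39 = 38*(34/3) + 39 = 1292/3 + 39 = 1409/3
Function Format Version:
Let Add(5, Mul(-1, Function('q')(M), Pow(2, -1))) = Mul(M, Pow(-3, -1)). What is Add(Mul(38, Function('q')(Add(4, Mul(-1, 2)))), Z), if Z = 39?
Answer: Rational(1409, 3) ≈ 469.67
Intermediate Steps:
Function('q')(M) = Add(10, Mul(Rational(2, 3), M)) (Function('q')(M) = Add(10, Mul(-2, Mul(M, Pow(-3, -1)))) = Add(10, Mul(-2, Mul(M, Rational(-1, 3)))) = Add(10, Mul(-2, Mul(Rational(-1, 3), M))) = Add(10, Mul(Rational(2, 3), M)))
Add(Mul(38, Function('q')(Add(4, Mul(-1, 2)))), Z) = Add(Mul(38, Add(10, Mul(Rational(2, 3), Add(4, Mul(-1, 2))))), 39) = Add(Mul(38, Add(10, Mul(Rational(2, 3), Add(4, -2)))), 39) = Add(Mul(38, Add(10, Mul(Rational(2, 3), 2))), 39) = Add(Mul(38, Add(10, Rational(4, 3))), 39) = Add(Mul(38, Rational(34, 3)), 39) = Add(Rational(1292, 3), 39) = Rational(1409, 3)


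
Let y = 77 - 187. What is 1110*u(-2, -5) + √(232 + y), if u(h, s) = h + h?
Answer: -4440 + √122 ≈ -4429.0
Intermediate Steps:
u(h, s) = 2*h
y = -110
1110*u(-2, -5) + √(232 + y) = 1110*(2*(-2)) + √(232 - 110) = 1110*(-4) + √122 = -4440 + √122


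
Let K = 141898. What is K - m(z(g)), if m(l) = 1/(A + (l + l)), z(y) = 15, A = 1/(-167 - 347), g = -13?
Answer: 2187924748/15419 ≈ 1.4190e+5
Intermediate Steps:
A = -1/514 (A = 1/(-514) = -1/514 ≈ -0.0019455)
m(l) = 1/(-1/514 + 2*l) (m(l) = 1/(-1/514 + (l + l)) = 1/(-1/514 + 2*l))
K - m(z(g)) = 141898 - 514/(-1 + 1028*15) = 141898 - 514/(-1 + 15420) = 141898 - 514/15419 = 2187924748/15419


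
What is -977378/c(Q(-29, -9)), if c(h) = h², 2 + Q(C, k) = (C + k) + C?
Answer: -977378/4761 ≈ -205.29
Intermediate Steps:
Q(C, k) = -2 + k + 2*C (Q(C, k) = -2 + ((C + k) + C) = -2 + (k + 2*C) = -2 + k + 2*C)
-977378/c(Q(-29, -9)) = -977378/(-2 - 9 + 2*(-29))² = -977378/(-2 - 9 - 58)² = -977378/((-69)²) = -977378/4761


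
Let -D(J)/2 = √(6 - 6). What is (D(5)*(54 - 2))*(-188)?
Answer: 0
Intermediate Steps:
D(J) = 0 (D(J) = -2*√(6 - 6) = -2*√0 = -2*0 = 0)
(D(5)*(54 - 2))*(-188) = (0*(54 - 2))*(-188) = (0*52)*(-188) = 0*(-188) = 0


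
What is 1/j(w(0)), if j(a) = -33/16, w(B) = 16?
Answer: -16/33 ≈ -0.48485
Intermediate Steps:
j(a) = -33/16
1/j(w(0)) = 1/(-33/16) = -16/33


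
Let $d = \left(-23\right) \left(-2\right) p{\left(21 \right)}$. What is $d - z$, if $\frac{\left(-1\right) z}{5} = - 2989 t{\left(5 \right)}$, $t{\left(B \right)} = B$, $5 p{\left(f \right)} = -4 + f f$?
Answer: $- \frac{353523}{5} \approx -70705.0$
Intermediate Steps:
$p{\left(f \right)} = - \frac{4}{5} + \frac{f^{2}}{5}$ ($p{\left(f \right)} = \frac{-4 + f f}{5} = \frac{-4 + f^{2}}{5} = - \frac{4}{5} + \frac{f^{2}}{5}$)
$d = \frac{20102}{5}$ ($d = \left(-23\right) \left(-2\right) \left(- \frac{4}{5} + \frac{21^{2}}{5}\right) = 46 \left(- \frac{4}{5} + \frac{1}{5} \cdot 441\right) = 46 \left(- \frac{4}{5} + \frac{441}{5}\right) = 46 \cdot \frac{437}{5} = \frac{20102}{5} \approx 4020.4$)
$z = 74725$ ($z = - 5 \left(\left(-2989\right) 5\right) = \left(-5\right) \left(-14945\right) = 74725$)
$d - z = \frac{20102}{5} - 74725 = - \frac{353523}{5}$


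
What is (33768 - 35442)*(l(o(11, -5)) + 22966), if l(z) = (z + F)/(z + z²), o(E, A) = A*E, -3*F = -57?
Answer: -2114478504/55 ≈ -3.8445e+7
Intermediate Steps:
F = 19 (F = -⅓*(-57) = 19)
l(z) = (19 + z)/(z + z²) (l(z) = (z + 19)/(z + z²) = (19 + z)/(z + z²))
(33768 - 35442)*(l(o(11, -5)) + 22966) = (33768 - 35442)*((19 - 5*11)/(((-5*11))*(1 - 5*11)) + 22966) = -1674*((19 - 55)/((-55)*(1 - 55)) + 22966) = -1674*(-1/55*(-36)/(-54) + 22966) = -1674*(-1/55*(-1/54)*(-36) + 22966) = -1674*(-2/165 + 22966) = -1674*3789388/165 = -2114478504/55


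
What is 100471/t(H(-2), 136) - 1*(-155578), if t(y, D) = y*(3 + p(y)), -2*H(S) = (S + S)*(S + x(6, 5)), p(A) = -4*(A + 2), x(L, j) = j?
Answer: 26970101/174 ≈ 1.5500e+5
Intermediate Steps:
p(A) = -8 - 4*A (p(A) = -4*(2 + A) = -8 - 4*A)
H(S) = -S*(5 + S) (H(S) = -(S + S)*(S + 5)/2 = -2*S*(5 + S)/2 = -S*(5 + S))
t(y, D) = y*(-5 - 4*y) (t(y, D) = y*(3 + (-8 - 4*y)) = y*(-5 - 4*y))
100471/t(H(-2), 136) - 1*(-155578) = 100471/((-(-1*(-2)*(5 - 2))*(5 + 4*(-1*(-2)*(5 - 2))))) - 1*(-155578) = 100471/((-(-1*(-2)*3)*(5 + 4*(-1*(-2)*3)))) + 155578 = 100471/((-1*6*(5 + 4*6))) + 155578 = 100471/((-1*6*(5 + 24))) + 155578 = 100471/((-1*6*29)) + 155578 = 100471/(-174) + 155578 = 100471*(-1/174) + 155578 = -100471/174 + 155578 = 26970101/174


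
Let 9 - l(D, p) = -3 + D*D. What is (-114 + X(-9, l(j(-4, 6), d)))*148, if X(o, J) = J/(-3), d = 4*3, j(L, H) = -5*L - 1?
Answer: 1036/3 ≈ 345.33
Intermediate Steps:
j(L, H) = -1 - 5*L
d = 12
l(D, p) = 12 - D**2 (l(D, p) = 9 - (-3 + D*D) = 9 - (-3 + D**2) = 9 + (3 - D**2) = 12 - D**2)
X(o, J) = -J/3 (X(o, J) = J*(-1/3) = -J/3)
(-114 + X(-9, l(j(-4, 6), d)))*148 = (-114 - (12 - (-1 - 5*(-4))**2)/3)*148 = (-114 - (12 - (-1 + 20)**2)/3)*148 = (-114 - (12 - 1*19**2)/3)*148 = (-114 - (12 - 1*361)/3)*148 = (-114 - (12 - 361)/3)*148 = (-114 - 1/3*(-349))*148 = (-114 + 349/3)*148 = (7/3)*148 = 1036/3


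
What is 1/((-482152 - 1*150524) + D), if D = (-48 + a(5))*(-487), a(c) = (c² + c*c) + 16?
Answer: -1/641442 ≈ -1.5590e-6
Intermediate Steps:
a(c) = 16 + 2*c² (a(c) = (c² + c²) + 16 = 2*c² + 16 = 16 + 2*c²)
D = -8766 (D = (-48 + (16 + 2*5²))*(-487) = (-48 + (16 + 2*25))*(-487) = (-48 + (16 + 50))*(-487) = (-48 + 66)*(-487) = 18*(-487) = -8766)
1/((-482152 - 1*150524) + D) = 1/((-482152 - 1*150524) - 8766) = 1/((-482152 - 150524) - 8766) = 1/(-632676 - 8766) = 1/(-641442) = -1/641442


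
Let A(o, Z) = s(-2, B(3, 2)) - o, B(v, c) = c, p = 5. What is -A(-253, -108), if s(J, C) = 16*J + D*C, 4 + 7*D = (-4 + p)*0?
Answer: -1539/7 ≈ -219.86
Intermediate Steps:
D = -4/7 (D = -4/7 + ((-4 + 5)*0)/7 = -4/7 + (1*0)/7 = -4/7 + (1/7)*0 = -4/7 + 0 = -4/7 ≈ -0.57143)
s(J, C) = 16*J - 4*C/7
A(o, Z) = -232/7 - o (A(o, Z) = (16*(-2) - 4/7*2) - o = (-32 - 8/7) - o = -232/7 - o)
-A(-253, -108) = -(-232/7 - 1*(-253)) = -(-232/7 + 253) = -1*1539/7 = -1539/7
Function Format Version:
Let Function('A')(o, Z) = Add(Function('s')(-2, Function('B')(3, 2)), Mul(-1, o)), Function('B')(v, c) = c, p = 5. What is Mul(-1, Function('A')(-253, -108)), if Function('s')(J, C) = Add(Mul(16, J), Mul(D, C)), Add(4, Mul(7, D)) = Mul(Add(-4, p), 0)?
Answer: Rational(-1539, 7) ≈ -219.86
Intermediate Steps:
D = Rational(-4, 7) (D = Add(Rational(-4, 7), Mul(Rational(1, 7), Mul(Add(-4, 5), 0))) = Add(Rational(-4, 7), Mul(Rational(1, 7), Mul(1, 0))) = Add(Rational(-4, 7), Mul(Rational(1, 7), 0)) = Add(Rational(-4, 7), 0) = Rational(-4, 7) ≈ -0.57143)
Function('s')(J, C) = Add(Mul(16, J), Mul(Rational(-4, 7), C))
Function('A')(o, Z) = Add(Rational(-232, 7), Mul(-1, o)) (Function('A')(o, Z) = Add(Add(Mul(16, -2), Mul(Rational(-4, 7), 2)), Mul(-1, o)) = Add(Add(-32, Rational(-8, 7)), Mul(-1, o)) = Add(Rational(-232, 7), Mul(-1, o)))
Mul(-1, Function('A')(-253, -108)) = Mul(-1, Add(Rational(-232, 7), Mul(-1, -253))) = Mul(-1, Add(Rational(-232, 7), 253)) = Mul(-1, Rational(1539, 7)) = Rational(-1539, 7)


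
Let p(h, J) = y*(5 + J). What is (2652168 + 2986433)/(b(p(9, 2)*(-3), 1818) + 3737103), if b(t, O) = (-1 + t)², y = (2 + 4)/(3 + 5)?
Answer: 90217616/59798137 ≈ 1.5087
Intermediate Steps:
y = ¾ (y = 6/8 = 6*(⅛) = ¾ ≈ 0.75000)
p(h, J) = 15/4 + 3*J/4 (p(h, J) = 3*(5 + J)/4 = 15/4 + 3*J/4)
(2652168 + 2986433)/(b(p(9, 2)*(-3), 1818) + 3737103) = (2652168 + 2986433)/((-1 + (15/4 + (¾)*2)*(-3))² + 3737103) = 5638601/((-1 + (15/4 + 3/2)*(-3))² + 3737103) = 5638601/((-1 + (21/4)*(-3))² + 3737103) = 5638601/((-1 - 63/4)² + 3737103) = 5638601/((-67/4)² + 3737103) = 5638601/(4489/16 + 3737103) = 5638601/(59798137/16) = 5638601*(16/59798137) = 90217616/59798137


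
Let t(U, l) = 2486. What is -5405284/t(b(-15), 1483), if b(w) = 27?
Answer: -2702642/1243 ≈ -2174.3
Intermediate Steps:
-5405284/t(b(-15), 1483) = -5405284/2486 = -5405284*1/2486 = -2702642/1243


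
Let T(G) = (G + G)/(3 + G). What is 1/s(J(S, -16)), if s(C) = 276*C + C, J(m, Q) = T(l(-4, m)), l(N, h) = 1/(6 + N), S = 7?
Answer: 7/554 ≈ 0.012635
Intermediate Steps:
T(G) = 2*G/(3 + G) (T(G) = (2*G)/(3 + G) = 2*G/(3 + G))
J(m, Q) = 2/7 (J(m, Q) = 2/((6 - 4)*(3 + 1/(6 - 4))) = 2/(2*(3 + 1/2)) = 2*(½)/(3 + ½) = 2*(½)/(7/2) = 2*(½)*(2/7) = 2/7)
s(C) = 277*C
1/s(J(S, -16)) = 1/(277*(2/7)) = 1/(554/7) = 7/554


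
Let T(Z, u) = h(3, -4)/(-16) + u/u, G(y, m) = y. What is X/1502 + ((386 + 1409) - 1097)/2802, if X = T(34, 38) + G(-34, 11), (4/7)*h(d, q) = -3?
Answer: 30619181/134675328 ≈ 0.22736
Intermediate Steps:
h(d, q) = -21/4 (h(d, q) = (7/4)*(-3) = -21/4)
T(Z, u) = 85/64 (T(Z, u) = -21/4/(-16) + u/u = -21/4*(-1/16) + 1 = 21/64 + 1 = 85/64)
X = -2091/64 (X = 85/64 - 34 = -2091/64 ≈ -32.672)
X/1502 + ((386 + 1409) - 1097)/2802 = -2091/64/1502 + ((386 + 1409) - 1097)/2802 = -2091/64*1/1502 + (1795 - 1097)*(1/2802) = -2091/96128 + 698*(1/2802) = -2091/96128 + 349/1401 = 30619181/134675328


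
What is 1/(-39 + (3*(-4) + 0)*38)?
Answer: -1/495 ≈ -0.0020202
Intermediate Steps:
1/(-39 + (3*(-4) + 0)*38) = 1/(-39 + (-12 + 0)*38) = 1/(-39 - 12*38) = 1/(-39 - 456) = 1/(-495) = -1/495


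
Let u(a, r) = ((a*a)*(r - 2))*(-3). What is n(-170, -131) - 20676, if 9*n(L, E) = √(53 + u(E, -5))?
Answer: -20676 + √360434/9 ≈ -20609.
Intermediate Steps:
u(a, r) = -3*a²*(-2 + r) (u(a, r) = (a²*(-2 + r))*(-3) = -3*a²*(-2 + r))
n(L, E) = √(53 + 21*E²)/9 (n(L, E) = √(53 + 3*E²*(2 - 1*(-5)))/9 = √(53 + 3*E²*(2 + 5))/9 = √(53 + 3*E²*7)/9 = √(53 + 21*E²)/9)
n(-170, -131) - 20676 = √(53 + 21*(-131)²)/9 - 20676 = √(53 + 21*17161)/9 - 20676 = √(53 + 360381)/9 - 20676 = √360434/9 - 20676 = -20676 + √360434/9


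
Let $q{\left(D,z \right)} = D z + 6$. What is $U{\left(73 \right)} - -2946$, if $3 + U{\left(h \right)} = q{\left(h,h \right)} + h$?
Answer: $8351$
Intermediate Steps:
$q{\left(D,z \right)} = 6 + D z$
$U{\left(h \right)} = 3 + h + h^{2}$ ($U{\left(h \right)} = -3 + \left(\left(6 + h h\right) + h\right) = -3 + \left(\left(6 + h^{2}\right) + h\right) = -3 + \left(6 + h + h^{2}\right) = 3 + h + h^{2}$)
$U{\left(73 \right)} - -2946 = \left(3 + 73 + 73^{2}\right) - -2946 = \left(3 + 73 + 5329\right) + 2946 = 5405 + 2946 = 8351$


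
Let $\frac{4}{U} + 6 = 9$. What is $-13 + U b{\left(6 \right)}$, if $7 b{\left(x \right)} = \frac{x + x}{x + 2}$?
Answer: $- \frac{89}{7} \approx -12.714$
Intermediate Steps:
$U = \frac{4}{3}$ ($U = \frac{4}{-6 + 9} = \frac{4}{3} \approx 1.3333$)
$b{\left(x \right)} = \frac{2 x}{7 \left(2 + x\right)}$ ($b{\left(x \right)} = \frac{\left(x + x\right) \frac{1}{x + 2}}{7} = \frac{2 x \frac{1}{2 + x}}{7} = \frac{2 x}{7 \left(2 + x\right)}$)
$-13 + U b{\left(6 \right)} = -13 + \frac{4 \cdot \frac{2}{7} \cdot 6 \frac{1}{2 + 6}}{3} = -13 + \frac{4 \cdot \frac{2}{7} \cdot 6 \cdot \frac{1}{8}}{3} = -13 + \frac{4}{3} \cdot \frac{3}{14} = -13 + \frac{2}{7} = - \frac{89}{7}$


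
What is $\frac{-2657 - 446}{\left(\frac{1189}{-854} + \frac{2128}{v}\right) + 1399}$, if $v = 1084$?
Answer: $- \frac{718139702}{323908275} \approx -2.2171$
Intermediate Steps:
$\frac{-2657 - 446}{\left(\frac{1189}{-854} + \frac{2128}{v}\right) + 1399} = \frac{-2657 - 446}{\left(\frac{1189}{-854} + \frac{2128}{1084}\right) + 1399} = - \frac{3103}{\left(1189 \left(- \frac{1}{854}\right) + 2128 \cdot \frac{1}{1084}\right) + 1399} = - \frac{3103}{\left(- \frac{1189}{854} + \frac{532}{271}\right) + 1399} = - \frac{3103}{\frac{132109}{231434} + 1399} = - \frac{3103}{\frac{323908275}{231434}} = \left(-3103\right) \frac{231434}{323908275} = - \frac{718139702}{323908275}$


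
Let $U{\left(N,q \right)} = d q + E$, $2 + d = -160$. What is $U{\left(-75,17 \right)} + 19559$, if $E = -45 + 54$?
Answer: $16814$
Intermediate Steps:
$d = -162$ ($d = -2 - 160 = -162$)
$E = 9$
$U{\left(N,q \right)} = 9 - 162 q$ ($U{\left(N,q \right)} = - 162 q + 9 = 9 - 162 q$)
$U{\left(-75,17 \right)} + 19559 = \left(9 - 2754\right) + 19559 = -2745 + 19559 = 16814$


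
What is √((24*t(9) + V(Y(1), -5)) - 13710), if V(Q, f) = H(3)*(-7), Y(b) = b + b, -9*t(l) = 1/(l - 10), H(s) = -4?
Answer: 17*I*√426/3 ≈ 116.96*I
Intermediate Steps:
t(l) = -1/(9*(-10 + l)) (t(l) = -1/(9*(l - 10)) = -1/(9*(-10 + l)))
Y(b) = 2*b
V(Q, f) = 28 (V(Q, f) = -4*(-7) = 28)
√((24*t(9) + V(Y(1), -5)) - 13710) = √((24*(-1/(-90 + 9*9)) + 28) - 13710) = √((24*(-1/(-90 + 81)) + 28) - 13710) = √((24*(-1/(-9)) + 28) - 13710) = √((24*(-1*(-⅑)) + 28) - 13710) = √((24*(⅑) + 28) - 13710) = √((8/3 + 28) - 13710) = √(92/3 - 13710) = √(-41038/3) = 17*I*√426/3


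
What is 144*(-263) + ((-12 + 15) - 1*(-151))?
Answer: -37718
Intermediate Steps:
144*(-263) + ((-12 + 15) - 1*(-151)) = -37872 + (3 + 151) = -37872 + 154 = -37718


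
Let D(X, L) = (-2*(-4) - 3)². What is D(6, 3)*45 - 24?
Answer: 1101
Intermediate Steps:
D(X, L) = 25 (D(X, L) = (8 - 3)² = 5² = 25)
D(6, 3)*45 - 24 = 25*45 - 24 = 1125 - 24 = 1101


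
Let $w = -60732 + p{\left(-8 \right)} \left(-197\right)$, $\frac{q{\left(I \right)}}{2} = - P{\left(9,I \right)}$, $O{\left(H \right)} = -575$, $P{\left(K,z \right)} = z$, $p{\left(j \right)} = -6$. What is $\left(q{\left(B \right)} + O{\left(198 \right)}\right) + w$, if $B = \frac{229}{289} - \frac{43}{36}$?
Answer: $- \frac{312766067}{5202} \approx -60124.0$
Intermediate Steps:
$B = - \frac{4183}{10404}$ ($B = 229 \cdot \frac{1}{289} - \frac{43}{36} = \frac{229}{289} - \frac{43}{36} = - \frac{4183}{10404} \approx -0.40206$)
$q{\left(I \right)} = - 2 I$ ($q{\left(I \right)} = 2 \left(- I\right) = - 2 I$)
$w = -59550$ ($w = -60732 - -1182 = -60732 + 1182 = -59550$)
$\left(q{\left(B \right)} + O{\left(198 \right)}\right) + w = \left(\left(-2\right) \left(- \frac{4183}{10404}\right) - 575\right) - 59550 = \left(\frac{4183}{5202} - 575\right) - 59550 = - \frac{2986967}{5202} - 59550 = - \frac{312766067}{5202}$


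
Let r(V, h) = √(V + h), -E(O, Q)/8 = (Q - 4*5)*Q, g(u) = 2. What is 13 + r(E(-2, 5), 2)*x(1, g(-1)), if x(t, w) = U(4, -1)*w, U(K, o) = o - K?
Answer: 13 - 10*√602 ≈ -232.36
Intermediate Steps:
E(O, Q) = -8*Q*(-20 + Q) (E(O, Q) = -8*(Q - 4*5)*Q = -8*(Q - 20)*Q = -8*(-20 + Q)*Q = -8*Q*(-20 + Q))
x(t, w) = -5*w (x(t, w) = (-1 - 1*4)*w = (-1 - 4)*w = -5*w)
13 + r(E(-2, 5), 2)*x(1, g(-1)) = 13 + √(8*5*(20 - 1*5) + 2)*(-5*2) = 13 + √(8*5*(20 - 5) + 2)*(-10) = 13 + √(8*5*15 + 2)*(-10) = 13 + √(600 + 2)*(-10) = 13 + √602*(-10) = 13 - 10*√602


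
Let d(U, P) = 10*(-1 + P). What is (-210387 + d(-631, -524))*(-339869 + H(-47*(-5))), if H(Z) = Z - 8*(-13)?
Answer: 73215230610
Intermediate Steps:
d(U, P) = -10 + 10*P
H(Z) = 104 + Z (H(Z) = Z + 104 = 104 + Z)
(-210387 + d(-631, -524))*(-339869 + H(-47*(-5))) = (-210387 + (-10 + 10*(-524)))*(-339869 + (104 - 47*(-5))) = (-210387 + (-10 - 5240))*(-339869 + (104 + 235)) = (-210387 - 5250)*(-339869 + 339) = -215637*(-339530) = 73215230610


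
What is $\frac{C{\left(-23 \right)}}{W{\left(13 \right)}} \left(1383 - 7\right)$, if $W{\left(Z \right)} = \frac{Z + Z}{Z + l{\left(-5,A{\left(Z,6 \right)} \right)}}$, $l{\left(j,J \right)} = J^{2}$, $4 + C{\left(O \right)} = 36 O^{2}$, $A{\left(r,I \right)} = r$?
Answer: $183393280$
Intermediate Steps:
$C{\left(O \right)} = -4 + 36 O^{2}$
$W{\left(Z \right)} = \frac{2 Z}{Z + Z^{2}}$ ($W{\left(Z \right)} = \frac{Z + Z}{Z + Z^{2}} = \frac{2 Z}{Z + Z^{2}}$)
$\frac{C{\left(-23 \right)}}{W{\left(13 \right)}} \left(1383 - 7\right) = \frac{-4 + 36 \left(-23\right)^{2}}{2 \frac{1}{1 + 13}} \left(1383 - 7\right) = \frac{-4 + 36 \cdot 529}{2 \cdot \frac{1}{14}} \cdot 1376 = \frac{-4 + 19044}{2 \cdot \frac{1}{14}} \cdot 1376 = 19040 \frac{1}{\frac{1}{7}} \cdot 1376 = 19040 \cdot 7 \cdot 1376 = 133280 \cdot 1376 = 183393280$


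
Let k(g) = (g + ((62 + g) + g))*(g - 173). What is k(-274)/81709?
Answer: 339720/81709 ≈ 4.1577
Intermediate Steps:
k(g) = (-173 + g)*(62 + 3*g) (k(g) = (g + (62 + 2*g))*(-173 + g) = (62 + 3*g)*(-173 + g) = (-173 + g)*(62 + 3*g))
k(-274)/81709 = (-10726 - 457*(-274) + 3*(-274)**2)/81709 = (-10726 + 125218 + 3*75076)*(1/81709) = (-10726 + 125218 + 225228)*(1/81709) = 339720*(1/81709) = 339720/81709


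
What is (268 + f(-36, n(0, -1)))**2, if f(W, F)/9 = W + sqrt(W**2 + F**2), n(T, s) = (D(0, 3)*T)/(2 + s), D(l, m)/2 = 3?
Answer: 71824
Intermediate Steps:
D(l, m) = 6 (D(l, m) = 2*3 = 6)
n(T, s) = 6*T/(2 + s) (n(T, s) = (6*T)/(2 + s) = 6*T/(2 + s))
f(W, F) = 9*W + 9*sqrt(F**2 + W**2) (f(W, F) = 9*(W + sqrt(W**2 + F**2)) = 9*(W + sqrt(F**2 + W**2)) = 9*W + 9*sqrt(F**2 + W**2))
(268 + f(-36, n(0, -1)))**2 = (268 + (9*(-36) + 9*sqrt((6*0/(2 - 1))**2 + (-36)**2)))**2 = (268 + (-324 + 9*sqrt((6*0/1)**2 + 1296)))**2 = (268 + (-324 + 9*sqrt((6*0*1)**2 + 1296)))**2 = (268 + (-324 + 9*sqrt(0**2 + 1296)))**2 = (268 + (-324 + 9*sqrt(0 + 1296)))**2 = (268 + (-324 + 9*sqrt(1296)))**2 = (268 + (-324 + 9*36))**2 = (268 + (-324 + 324))**2 = (268 + 0)**2 = 268**2 = 71824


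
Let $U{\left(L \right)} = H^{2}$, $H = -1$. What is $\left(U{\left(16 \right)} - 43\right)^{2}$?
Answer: $1764$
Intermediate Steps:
$U{\left(L \right)} = 1$ ($U{\left(L \right)} = \left(-1\right)^{2} = 1$)
$\left(U{\left(16 \right)} - 43\right)^{2} = \left(1 - 43\right)^{2} = \left(-42\right)^{2} = 1764$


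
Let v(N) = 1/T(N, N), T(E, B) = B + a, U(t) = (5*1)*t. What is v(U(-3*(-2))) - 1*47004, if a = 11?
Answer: -1927163/41 ≈ -47004.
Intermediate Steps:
U(t) = 5*t
T(E, B) = 11 + B (T(E, B) = B + 11 = 11 + B)
v(N) = 1/(11 + N)
v(U(-3*(-2))) - 1*47004 = 1/(11 + 5*(-3*(-2))) - 1*47004 = 1/(11 + 5*6) - 47004 = 1/(11 + 30) - 47004 = 1/41 - 47004 = -1927163/41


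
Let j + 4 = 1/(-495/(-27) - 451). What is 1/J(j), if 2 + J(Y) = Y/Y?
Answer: -1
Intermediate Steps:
j = -5195/1298 (j = -4 + 1/(-495/(-27) - 451) = -4 + 1/(-495*(-1/27) - 451) = -4 + 1/(55/3 - 451) = -4 + 1/(-1298/3) = -4 - 3/1298 = -5195/1298 ≈ -4.0023)
J(Y) = -1 (J(Y) = -2 + Y/Y = -2 + 1 = -1)
1/J(j) = 1/(-1) = -1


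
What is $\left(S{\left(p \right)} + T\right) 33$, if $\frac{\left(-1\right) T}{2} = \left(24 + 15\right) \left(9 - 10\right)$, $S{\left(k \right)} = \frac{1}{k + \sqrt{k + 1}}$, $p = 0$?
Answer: $2607$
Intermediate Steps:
$S{\left(k \right)} = \frac{1}{k + \sqrt{1 + k}}$
$T = 78$ ($T = - 2 \left(24 + 15\right) \left(9 - 10\right) = - 2 \cdot 39 \left(-1\right) = \left(-2\right) \left(-39\right) = 78$)
$\left(S{\left(p \right)} + T\right) 33 = \left(\frac{1}{0 + \sqrt{1 + 0}} + 78\right) 33 = \left(\frac{1}{0 + \sqrt{1}} + 78\right) 33 = \left(\frac{1}{0 + 1} + 78\right) 33 = \left(1^{-1} + 78\right) 33 = \left(1 + 78\right) 33 = 79 \cdot 33 = 2607$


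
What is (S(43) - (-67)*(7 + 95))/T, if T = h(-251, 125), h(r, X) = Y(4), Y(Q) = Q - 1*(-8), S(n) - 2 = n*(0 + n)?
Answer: 2895/4 ≈ 723.75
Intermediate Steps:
S(n) = 2 + n² (S(n) = 2 + n*(0 + n) = 2 + n*n = 2 + n²)
Y(Q) = 8 + Q (Y(Q) = Q + 8 = 8 + Q)
h(r, X) = 12 (h(r, X) = 8 + 4 = 12)
T = 12
(S(43) - (-67)*(7 + 95))/T = ((2 + 43²) - (-67)*(7 + 95))/12 = ((2 + 1849) - (-67)*102)*(1/12) = (1851 - 1*(-6834))*(1/12) = (1851 + 6834)*(1/12) = 8685*(1/12) = 2895/4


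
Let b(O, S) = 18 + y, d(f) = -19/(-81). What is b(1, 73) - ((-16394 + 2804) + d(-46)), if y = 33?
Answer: 1104902/81 ≈ 13641.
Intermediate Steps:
d(f) = 19/81 (d(f) = -19*(-1/81) = 19/81)
b(O, S) = 51 (b(O, S) = 18 + 33 = 51)
b(1, 73) - ((-16394 + 2804) + d(-46)) = 51 - ((-16394 + 2804) + 19/81) = 51 - (-13590 + 19/81) = 51 - 1*(-1100771/81) = 51 + 1100771/81 = 1104902/81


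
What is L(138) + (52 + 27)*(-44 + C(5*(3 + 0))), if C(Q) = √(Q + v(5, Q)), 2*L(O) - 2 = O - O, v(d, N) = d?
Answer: -3475 + 158*√5 ≈ -3121.7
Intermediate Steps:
L(O) = 1 (L(O) = 1 + (O - O)/2 = 1 + (½)*0 = 1 + 0 = 1)
C(Q) = √(5 + Q) (C(Q) = √(Q + 5) = √(5 + Q))
L(138) + (52 + 27)*(-44 + C(5*(3 + 0))) = 1 + (52 + 27)*(-44 + √(5 + 5*(3 + 0))) = 1 + 79*(-44 + √(5 + 5*3)) = 1 + 79*(-44 + √(5 + 15)) = 1 + 79*(-44 + √20) = 1 + 79*(-44 + 2*√5) = 1 + (-3476 + 158*√5) = -3475 + 158*√5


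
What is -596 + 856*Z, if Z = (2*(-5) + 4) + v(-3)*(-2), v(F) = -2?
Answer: -2308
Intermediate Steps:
Z = -2 (Z = (2*(-5) + 4) - 2*(-2) = (-10 + 4) + 4 = -6 + 4 = -2)
-596 + 856*Z = -596 + 856*(-2) = -596 - 1712 = -2308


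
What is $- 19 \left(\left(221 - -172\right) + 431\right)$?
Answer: $-15656$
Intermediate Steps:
$- 19 \left(\left(221 - -172\right) + 431\right) = - 19 \left(\left(221 + 172\right) + 431\right) = - 19 \left(393 + 431\right) = \left(-19\right) 824 = -15656$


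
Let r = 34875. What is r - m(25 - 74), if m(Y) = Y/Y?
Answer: 34874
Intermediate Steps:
m(Y) = 1
r - m(25 - 74) = 34875 - 1*1 = 34875 - 1 = 34874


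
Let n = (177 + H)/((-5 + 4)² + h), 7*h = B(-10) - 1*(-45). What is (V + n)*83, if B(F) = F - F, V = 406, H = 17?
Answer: 932505/26 ≈ 35866.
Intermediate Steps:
B(F) = 0
h = 45/7 (h = (0 - 1*(-45))/7 = (0 + 45)/7 = (⅐)*45 = 45/7 ≈ 6.4286)
n = 679/26 (n = (177 + 17)/((-5 + 4)² + 45/7) = 194/((-1)² + 45/7) = 194/(1 + 45/7) = 194/(52/7) = 194*(7/52) = 679/26 ≈ 26.115)
(V + n)*83 = (406 + 679/26)*83 = (11235/26)*83 = 932505/26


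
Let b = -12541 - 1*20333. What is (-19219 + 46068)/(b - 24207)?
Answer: -26849/57081 ≈ -0.47037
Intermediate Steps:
b = -32874 (b = -12541 - 20333 = -32874)
(-19219 + 46068)/(b - 24207) = (-19219 + 46068)/(-32874 - 24207) = 26849/(-57081) = 26849*(-1/57081) = -26849/57081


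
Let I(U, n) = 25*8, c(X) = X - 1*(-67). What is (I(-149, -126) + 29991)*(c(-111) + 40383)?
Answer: 1217874749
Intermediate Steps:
c(X) = 67 + X (c(X) = X + 67 = 67 + X)
I(U, n) = 200
(I(-149, -126) + 29991)*(c(-111) + 40383) = (200 + 29991)*((67 - 111) + 40383) = 30191*(-44 + 40383) = 30191*40339 = 1217874749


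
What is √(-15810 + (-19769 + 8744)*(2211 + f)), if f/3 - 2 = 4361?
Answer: I*√168698310 ≈ 12988.0*I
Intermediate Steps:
f = 13089 (f = 6 + 3*4361 = 6 + 13083 = 13089)
√(-15810 + (-19769 + 8744)*(2211 + f)) = √(-15810 + (-19769 + 8744)*(2211 + 13089)) = √(-15810 - 11025*15300) = √(-15810 - 168682500) = √(-168698310) = I*√168698310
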